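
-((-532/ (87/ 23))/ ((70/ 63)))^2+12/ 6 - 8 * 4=-16052.32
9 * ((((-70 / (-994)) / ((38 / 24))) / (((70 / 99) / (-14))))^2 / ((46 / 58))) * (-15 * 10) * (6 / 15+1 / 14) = -182338588080 / 292987961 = -622.34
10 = 10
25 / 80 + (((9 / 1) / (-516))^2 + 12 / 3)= 63795 / 14792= 4.31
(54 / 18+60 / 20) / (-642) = -1 / 107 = -0.01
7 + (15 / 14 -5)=43 / 14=3.07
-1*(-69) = 69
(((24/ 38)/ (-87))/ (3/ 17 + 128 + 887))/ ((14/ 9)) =-153/ 33282053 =-0.00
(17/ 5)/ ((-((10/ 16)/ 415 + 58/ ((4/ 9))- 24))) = -11288/ 353585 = -0.03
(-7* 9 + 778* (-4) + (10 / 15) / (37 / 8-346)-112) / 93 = -26930407 / 761949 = -35.34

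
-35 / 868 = -5 / 124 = -0.04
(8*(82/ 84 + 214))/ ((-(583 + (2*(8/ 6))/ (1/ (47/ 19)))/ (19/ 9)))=-13037876/ 2117241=-6.16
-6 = -6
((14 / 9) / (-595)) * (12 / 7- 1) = -2 / 1071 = -0.00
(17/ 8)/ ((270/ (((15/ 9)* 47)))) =799/ 1296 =0.62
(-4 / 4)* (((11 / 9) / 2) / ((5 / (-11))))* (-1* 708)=-14278 / 15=-951.87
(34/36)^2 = 289/324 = 0.89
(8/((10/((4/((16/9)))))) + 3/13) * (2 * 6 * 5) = 121.85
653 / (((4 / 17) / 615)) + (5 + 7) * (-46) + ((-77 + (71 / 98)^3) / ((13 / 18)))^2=380354496155111349 / 221460595216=1717481.59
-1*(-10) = 10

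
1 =1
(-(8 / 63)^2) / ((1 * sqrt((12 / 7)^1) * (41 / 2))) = -64 * sqrt(21) / 488187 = -0.00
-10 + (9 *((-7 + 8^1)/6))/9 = -59/6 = -9.83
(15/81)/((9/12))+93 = 7553/81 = 93.25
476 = 476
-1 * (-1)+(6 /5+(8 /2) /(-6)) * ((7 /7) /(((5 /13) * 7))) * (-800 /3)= -3265 /63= -51.83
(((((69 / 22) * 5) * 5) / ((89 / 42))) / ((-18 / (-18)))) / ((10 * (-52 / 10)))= -36225 / 50908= -0.71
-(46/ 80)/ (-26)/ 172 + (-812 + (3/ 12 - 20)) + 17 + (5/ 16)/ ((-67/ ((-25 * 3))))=-9760552119/ 11984960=-814.40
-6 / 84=-1 / 14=-0.07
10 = 10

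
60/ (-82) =-30/ 41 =-0.73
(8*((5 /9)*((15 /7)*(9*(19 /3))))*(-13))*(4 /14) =-98800 /49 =-2016.33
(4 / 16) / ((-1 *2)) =-1 / 8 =-0.12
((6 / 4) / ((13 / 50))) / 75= 1 / 13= 0.08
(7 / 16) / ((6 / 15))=35 / 32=1.09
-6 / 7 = -0.86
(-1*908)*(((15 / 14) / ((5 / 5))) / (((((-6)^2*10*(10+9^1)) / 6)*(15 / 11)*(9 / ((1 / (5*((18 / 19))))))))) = -2497 / 170100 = -0.01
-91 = -91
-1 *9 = -9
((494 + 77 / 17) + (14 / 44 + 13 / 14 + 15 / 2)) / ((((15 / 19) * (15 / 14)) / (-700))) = -78502452 / 187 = -419799.21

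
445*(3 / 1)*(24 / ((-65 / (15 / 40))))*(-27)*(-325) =-1622025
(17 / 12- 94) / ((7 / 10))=-5555 / 42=-132.26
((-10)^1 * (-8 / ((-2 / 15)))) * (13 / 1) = -7800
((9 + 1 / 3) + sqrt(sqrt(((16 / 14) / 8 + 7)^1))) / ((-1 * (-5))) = 2^(1 / 4) * sqrt(5) * 7^(3 / 4) / 35 + 28 / 15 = 2.19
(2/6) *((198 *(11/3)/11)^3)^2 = 27551316672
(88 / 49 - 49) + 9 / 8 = -18063 / 392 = -46.08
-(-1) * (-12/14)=-6/7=-0.86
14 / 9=1.56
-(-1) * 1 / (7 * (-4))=-0.04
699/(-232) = -699/232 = -3.01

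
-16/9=-1.78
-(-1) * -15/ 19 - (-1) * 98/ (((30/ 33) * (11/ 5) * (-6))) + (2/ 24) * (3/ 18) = -12233/ 1368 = -8.94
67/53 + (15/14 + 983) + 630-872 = 551555/742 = 743.34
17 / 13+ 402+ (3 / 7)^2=257024 / 637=403.49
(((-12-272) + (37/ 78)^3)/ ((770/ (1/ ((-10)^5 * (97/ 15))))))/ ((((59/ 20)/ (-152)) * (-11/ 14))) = 46540367/ 1244769669000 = 0.00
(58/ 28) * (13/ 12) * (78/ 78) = 2.24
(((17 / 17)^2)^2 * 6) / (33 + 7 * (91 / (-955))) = 2865 / 15439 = 0.19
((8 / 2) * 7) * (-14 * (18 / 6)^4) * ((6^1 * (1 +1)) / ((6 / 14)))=-889056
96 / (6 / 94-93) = -94 / 91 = -1.03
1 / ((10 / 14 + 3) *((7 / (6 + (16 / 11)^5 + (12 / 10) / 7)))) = 0.49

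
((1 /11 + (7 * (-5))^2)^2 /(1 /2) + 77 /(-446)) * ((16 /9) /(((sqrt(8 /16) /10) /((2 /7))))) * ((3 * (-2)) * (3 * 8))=-414693090496000 * sqrt(2) /188881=-3104942227.13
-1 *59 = -59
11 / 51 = 0.22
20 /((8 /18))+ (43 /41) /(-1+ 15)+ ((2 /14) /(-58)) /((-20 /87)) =517583 /11480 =45.09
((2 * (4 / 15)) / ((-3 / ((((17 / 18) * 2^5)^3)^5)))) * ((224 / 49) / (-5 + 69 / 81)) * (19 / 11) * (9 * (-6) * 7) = -2006490647551755593143321465141847916544 / 978618343906665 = -2050330100641484759544518.00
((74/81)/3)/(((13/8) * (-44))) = -148/34749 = -0.00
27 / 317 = 0.09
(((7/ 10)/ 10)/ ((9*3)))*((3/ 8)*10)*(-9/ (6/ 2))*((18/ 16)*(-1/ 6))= 7/ 1280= 0.01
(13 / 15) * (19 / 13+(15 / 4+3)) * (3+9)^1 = 427 / 5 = 85.40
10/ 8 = 1.25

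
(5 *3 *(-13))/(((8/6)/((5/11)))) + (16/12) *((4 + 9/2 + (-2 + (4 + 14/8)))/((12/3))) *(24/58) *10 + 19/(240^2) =-911009939/18374400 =-49.58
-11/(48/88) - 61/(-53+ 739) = -20843/1029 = -20.26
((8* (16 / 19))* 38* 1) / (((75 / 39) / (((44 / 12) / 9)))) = 36608 / 675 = 54.23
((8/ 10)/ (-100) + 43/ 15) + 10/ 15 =1322/ 375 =3.53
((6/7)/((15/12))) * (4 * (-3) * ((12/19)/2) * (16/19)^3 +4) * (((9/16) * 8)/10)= 12224088/22806175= 0.54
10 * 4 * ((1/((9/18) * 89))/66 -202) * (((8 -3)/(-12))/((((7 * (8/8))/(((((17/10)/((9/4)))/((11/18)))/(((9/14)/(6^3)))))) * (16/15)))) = 2017128200/10769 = 187308.78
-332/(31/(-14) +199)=-4648/2755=-1.69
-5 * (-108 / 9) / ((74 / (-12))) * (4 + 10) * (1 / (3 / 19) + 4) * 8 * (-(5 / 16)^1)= 130200 / 37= 3518.92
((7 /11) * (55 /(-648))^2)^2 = 3705625 /176319369216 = 0.00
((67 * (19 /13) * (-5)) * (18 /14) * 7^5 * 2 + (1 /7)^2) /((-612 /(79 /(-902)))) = -1064844627443 /351639288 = -3028.23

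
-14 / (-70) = 1 / 5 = 0.20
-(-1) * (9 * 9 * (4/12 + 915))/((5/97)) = 7191774/5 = 1438354.80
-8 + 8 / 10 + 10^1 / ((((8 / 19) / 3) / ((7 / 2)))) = 9687 / 40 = 242.18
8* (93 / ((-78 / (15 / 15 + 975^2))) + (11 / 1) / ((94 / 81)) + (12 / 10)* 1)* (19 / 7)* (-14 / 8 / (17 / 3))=394738974291 / 51935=7600634.91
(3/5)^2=9/25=0.36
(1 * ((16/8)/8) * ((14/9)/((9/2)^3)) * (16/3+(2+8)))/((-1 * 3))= -1288/59049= -0.02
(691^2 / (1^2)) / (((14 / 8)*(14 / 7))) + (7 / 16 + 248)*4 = 137416.89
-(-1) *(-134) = -134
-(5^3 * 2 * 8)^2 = -4000000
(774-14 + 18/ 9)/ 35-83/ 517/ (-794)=312802381/ 14367430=21.77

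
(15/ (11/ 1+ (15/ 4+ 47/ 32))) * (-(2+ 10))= -1920/ 173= -11.10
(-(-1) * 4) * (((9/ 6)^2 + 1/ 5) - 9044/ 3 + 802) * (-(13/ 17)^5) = 49238278609/ 21297855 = 2311.89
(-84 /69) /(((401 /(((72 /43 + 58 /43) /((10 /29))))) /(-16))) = 168896 /396589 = 0.43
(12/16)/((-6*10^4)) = -1/80000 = -0.00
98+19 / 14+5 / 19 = 26499 / 266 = 99.62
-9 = -9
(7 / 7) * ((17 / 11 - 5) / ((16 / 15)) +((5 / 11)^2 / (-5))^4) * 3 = -16661516205 / 1714871048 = -9.72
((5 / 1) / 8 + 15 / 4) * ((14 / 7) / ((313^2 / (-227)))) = -7945 / 391876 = -0.02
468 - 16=452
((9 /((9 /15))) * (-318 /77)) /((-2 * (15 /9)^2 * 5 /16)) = 68688 /1925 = 35.68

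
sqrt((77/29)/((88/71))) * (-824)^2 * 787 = 133588528 * sqrt(28826)/29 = 782101930.13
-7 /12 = -0.58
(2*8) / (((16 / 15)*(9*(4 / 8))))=10 / 3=3.33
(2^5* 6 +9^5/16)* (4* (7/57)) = 144949/76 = 1907.22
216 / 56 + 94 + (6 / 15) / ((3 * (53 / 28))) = 544967 / 5565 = 97.93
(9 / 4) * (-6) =-27 / 2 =-13.50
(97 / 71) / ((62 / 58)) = 2813 / 2201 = 1.28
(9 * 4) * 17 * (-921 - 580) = -918612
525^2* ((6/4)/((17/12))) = 4961250/17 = 291838.24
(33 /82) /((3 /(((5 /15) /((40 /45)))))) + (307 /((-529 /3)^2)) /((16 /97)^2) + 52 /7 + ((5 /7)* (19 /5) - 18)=-153051161915 /20560477952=-7.44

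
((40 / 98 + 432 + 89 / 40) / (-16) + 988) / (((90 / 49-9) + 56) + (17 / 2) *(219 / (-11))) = -331449789 / 41529920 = -7.98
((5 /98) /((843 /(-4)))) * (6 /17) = -20 /234073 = -0.00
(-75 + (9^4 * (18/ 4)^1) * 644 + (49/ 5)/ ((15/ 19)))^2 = 2033557727733166336/ 5625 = 361521373819229.57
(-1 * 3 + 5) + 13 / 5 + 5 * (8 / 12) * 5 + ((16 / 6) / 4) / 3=967 / 45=21.49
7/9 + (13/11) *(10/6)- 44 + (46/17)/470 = -16313303/395505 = -41.25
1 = 1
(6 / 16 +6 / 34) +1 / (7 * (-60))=7841 / 14280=0.55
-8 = -8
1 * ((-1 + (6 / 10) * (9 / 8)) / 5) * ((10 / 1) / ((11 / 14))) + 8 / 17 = -667 / 1870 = -0.36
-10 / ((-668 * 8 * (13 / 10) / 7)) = 175 / 17368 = 0.01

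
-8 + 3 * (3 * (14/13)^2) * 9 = 14524/169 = 85.94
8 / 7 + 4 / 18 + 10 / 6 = 191 / 63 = 3.03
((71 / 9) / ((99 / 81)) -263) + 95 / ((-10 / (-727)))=146299 / 22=6649.95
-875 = -875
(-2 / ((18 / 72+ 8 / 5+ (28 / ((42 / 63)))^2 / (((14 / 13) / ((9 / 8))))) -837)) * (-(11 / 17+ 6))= 565 / 42823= 0.01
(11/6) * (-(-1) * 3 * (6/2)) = 33/2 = 16.50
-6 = -6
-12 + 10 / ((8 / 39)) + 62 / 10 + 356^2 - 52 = 2534539 / 20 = 126726.95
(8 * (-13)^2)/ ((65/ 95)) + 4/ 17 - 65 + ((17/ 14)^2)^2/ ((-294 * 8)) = 2935704430255/ 1536025344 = 1911.23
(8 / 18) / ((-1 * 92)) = -1 / 207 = -0.00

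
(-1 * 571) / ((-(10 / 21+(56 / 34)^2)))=3465399 / 19354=179.05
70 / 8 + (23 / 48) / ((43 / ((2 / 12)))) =108383 / 12384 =8.75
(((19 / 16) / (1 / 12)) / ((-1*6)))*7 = -133 / 8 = -16.62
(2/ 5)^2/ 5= 4/ 125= 0.03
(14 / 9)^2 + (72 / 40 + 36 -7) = 33.22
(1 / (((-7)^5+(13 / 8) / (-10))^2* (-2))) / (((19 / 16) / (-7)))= 358400 / 34349654494251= 0.00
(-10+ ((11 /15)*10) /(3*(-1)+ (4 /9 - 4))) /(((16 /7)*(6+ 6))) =-287 /708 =-0.41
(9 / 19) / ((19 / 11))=99 / 361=0.27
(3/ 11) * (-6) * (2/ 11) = -36/ 121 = -0.30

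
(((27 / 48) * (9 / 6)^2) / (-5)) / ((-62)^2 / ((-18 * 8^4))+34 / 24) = -23328 / 125755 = -0.19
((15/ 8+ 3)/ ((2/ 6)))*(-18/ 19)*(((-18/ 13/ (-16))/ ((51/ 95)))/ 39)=-405/ 7072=-0.06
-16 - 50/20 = -37/2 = -18.50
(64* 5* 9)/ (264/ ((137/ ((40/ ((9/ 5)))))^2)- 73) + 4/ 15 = -21758266804/ 502105485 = -43.33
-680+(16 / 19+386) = -5570 / 19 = -293.16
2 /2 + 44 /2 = 23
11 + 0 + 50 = 61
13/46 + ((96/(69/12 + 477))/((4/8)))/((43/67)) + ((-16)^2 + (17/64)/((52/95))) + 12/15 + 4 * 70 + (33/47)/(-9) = 2411136075066353/4480752956160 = 538.11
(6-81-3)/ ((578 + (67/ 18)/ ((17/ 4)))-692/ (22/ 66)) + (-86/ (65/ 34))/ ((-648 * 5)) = 1530323/ 23192325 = 0.07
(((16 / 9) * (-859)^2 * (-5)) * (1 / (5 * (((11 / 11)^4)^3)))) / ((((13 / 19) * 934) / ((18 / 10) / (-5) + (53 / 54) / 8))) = 35932591057 / 73762650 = 487.14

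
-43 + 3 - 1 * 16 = -56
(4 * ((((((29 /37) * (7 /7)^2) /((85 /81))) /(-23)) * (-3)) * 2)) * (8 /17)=451008 /1229695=0.37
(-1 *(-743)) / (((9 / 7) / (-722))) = -3755122 / 9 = -417235.78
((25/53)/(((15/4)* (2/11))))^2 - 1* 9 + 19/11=-6.79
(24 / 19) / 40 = 3 / 95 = 0.03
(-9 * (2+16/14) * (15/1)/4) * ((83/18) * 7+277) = -918555/28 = -32805.54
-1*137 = -137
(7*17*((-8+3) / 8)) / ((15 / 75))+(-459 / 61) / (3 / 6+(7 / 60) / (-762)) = -4315132015 / 11152264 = -386.93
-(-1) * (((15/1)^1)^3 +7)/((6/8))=13528/3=4509.33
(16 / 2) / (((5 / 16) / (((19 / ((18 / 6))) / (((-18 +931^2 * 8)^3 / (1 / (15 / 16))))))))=4864 / 9376854904144410271875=0.00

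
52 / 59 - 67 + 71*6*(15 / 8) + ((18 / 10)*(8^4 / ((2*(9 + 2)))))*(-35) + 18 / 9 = -28542561 / 2596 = -10994.82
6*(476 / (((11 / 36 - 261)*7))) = -14688 / 9385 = -1.57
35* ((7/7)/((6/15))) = 175/2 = 87.50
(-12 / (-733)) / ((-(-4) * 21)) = 1 / 5131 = 0.00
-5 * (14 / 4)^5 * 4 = -84035 / 8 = -10504.38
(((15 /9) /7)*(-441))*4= -420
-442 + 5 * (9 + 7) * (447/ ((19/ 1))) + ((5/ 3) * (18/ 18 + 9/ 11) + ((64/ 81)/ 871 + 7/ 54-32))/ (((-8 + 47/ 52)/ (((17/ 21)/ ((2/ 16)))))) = 12888773227546/ 8789249007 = 1466.42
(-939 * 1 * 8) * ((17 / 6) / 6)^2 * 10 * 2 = -904570 / 27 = -33502.59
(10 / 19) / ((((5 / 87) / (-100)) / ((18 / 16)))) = -19575 / 19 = -1030.26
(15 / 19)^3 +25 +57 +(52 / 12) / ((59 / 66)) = 35344641 / 404681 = 87.34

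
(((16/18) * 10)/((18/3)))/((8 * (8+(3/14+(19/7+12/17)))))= 1190/74763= 0.02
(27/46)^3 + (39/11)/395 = 89318739/422924920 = 0.21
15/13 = 1.15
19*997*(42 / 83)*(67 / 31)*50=2665280100 / 2573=1035864.79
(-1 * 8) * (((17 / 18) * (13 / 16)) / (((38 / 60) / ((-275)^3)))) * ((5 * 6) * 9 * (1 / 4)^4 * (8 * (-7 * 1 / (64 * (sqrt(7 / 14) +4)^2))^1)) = -238882784765625 / 18697216 +7238872265625 * sqrt(2) / 2337152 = -8396132.03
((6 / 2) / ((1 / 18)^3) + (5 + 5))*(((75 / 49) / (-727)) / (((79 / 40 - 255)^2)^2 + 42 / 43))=-144529536000000 / 16072840908138266088109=-0.00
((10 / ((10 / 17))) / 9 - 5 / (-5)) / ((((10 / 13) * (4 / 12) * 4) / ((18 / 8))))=507 / 80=6.34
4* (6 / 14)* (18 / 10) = 108 / 35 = 3.09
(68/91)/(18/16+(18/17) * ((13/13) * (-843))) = -9248/11032749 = -0.00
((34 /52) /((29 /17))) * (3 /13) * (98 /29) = 42483 /142129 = 0.30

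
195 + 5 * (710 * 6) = 21495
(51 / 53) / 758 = 51 / 40174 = 0.00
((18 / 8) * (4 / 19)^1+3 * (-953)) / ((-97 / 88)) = 2593.30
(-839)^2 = 703921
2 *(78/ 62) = 2.52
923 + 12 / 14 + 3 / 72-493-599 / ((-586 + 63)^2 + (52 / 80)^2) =7920387116879 / 18381177192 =430.90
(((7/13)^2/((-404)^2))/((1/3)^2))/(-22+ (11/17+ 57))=2499/5571867808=0.00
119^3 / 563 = 1685159 / 563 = 2993.18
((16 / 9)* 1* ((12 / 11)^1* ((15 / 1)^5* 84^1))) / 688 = 85050000 / 473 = 179809.73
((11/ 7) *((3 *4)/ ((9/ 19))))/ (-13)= -836/ 273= -3.06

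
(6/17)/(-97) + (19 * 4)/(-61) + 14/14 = -25101/100589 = -0.25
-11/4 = -2.75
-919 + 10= -909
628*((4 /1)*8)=20096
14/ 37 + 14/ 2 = 273/ 37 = 7.38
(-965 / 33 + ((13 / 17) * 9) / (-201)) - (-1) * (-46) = -2829424 / 37587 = -75.28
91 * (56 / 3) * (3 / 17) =5096 / 17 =299.76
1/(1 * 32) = 1/32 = 0.03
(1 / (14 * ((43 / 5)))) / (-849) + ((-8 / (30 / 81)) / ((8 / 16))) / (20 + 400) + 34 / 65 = 69799759 / 166106850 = 0.42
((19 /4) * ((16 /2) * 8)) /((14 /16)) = 2432 /7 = 347.43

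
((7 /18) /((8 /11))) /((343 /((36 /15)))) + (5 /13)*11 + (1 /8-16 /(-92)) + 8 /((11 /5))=157998133 /19339320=8.17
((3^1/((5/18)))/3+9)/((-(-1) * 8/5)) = 63/8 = 7.88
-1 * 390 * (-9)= 3510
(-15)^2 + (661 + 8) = 894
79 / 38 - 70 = -2581 / 38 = -67.92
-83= -83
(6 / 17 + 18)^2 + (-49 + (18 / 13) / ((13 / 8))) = 14099543 / 48841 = 288.68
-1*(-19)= 19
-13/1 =-13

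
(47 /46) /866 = 47 /39836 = 0.00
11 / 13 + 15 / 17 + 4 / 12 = 1367 / 663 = 2.06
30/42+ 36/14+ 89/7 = 16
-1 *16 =-16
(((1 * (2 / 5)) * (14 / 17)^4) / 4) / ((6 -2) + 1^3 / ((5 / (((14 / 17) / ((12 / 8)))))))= 7203 / 643603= 0.01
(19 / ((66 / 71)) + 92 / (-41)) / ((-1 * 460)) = -49237 / 1244760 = -0.04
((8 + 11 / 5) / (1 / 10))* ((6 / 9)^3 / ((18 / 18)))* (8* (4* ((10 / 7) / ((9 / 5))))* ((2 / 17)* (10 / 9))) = 512000 / 5103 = 100.33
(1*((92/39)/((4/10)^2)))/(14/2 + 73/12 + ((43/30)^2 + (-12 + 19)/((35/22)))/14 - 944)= -2415000/152408633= -0.02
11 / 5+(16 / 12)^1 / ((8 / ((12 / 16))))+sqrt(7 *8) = 9.81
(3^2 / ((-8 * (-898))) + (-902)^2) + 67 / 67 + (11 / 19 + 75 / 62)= 3442676244125 / 4231376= 813606.79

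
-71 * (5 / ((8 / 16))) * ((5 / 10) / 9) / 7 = -355 / 63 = -5.63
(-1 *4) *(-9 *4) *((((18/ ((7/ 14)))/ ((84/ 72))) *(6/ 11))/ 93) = 62208/ 2387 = 26.06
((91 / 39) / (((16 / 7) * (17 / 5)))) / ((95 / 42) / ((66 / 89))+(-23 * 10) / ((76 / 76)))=-0.00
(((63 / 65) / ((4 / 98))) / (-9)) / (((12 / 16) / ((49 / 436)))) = -16807 / 42510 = -0.40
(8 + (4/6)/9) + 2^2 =326/27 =12.07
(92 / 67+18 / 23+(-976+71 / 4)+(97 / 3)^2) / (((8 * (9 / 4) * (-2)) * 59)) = -4956791 / 117831024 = -0.04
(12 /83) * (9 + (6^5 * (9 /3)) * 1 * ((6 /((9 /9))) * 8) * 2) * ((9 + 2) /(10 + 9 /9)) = 26873964 /83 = 323782.70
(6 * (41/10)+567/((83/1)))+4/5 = 13376/415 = 32.23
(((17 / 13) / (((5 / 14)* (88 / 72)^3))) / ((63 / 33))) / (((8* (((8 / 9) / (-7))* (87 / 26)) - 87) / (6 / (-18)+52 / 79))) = -404838 / 107230255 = -0.00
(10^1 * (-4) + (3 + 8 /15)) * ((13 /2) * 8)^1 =-28444 /15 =-1896.27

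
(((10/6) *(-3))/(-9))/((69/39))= 0.31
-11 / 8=-1.38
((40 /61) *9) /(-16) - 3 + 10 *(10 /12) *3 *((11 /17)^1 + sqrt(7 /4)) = 26563 /2074 + 25 *sqrt(7) /2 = 45.88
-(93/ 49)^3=-804357/ 117649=-6.84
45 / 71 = 0.63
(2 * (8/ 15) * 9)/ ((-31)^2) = 48/ 4805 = 0.01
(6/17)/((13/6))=36/221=0.16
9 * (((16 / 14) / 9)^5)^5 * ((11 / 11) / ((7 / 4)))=151115727451828646838272 / 748805915988239522747489979989694308420426289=0.00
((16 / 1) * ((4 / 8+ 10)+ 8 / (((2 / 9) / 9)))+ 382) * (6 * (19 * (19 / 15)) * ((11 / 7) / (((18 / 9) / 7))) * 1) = 22769714 / 5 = 4553942.80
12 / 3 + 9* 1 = 13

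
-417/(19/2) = -834/19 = -43.89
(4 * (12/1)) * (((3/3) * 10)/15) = 32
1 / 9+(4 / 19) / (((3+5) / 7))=101 / 342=0.30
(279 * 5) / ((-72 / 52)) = -2015 / 2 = -1007.50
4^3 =64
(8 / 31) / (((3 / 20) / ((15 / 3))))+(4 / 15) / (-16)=5323 / 620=8.59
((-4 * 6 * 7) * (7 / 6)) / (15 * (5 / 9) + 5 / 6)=-1176 / 55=-21.38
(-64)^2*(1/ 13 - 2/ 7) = -77824/ 91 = -855.21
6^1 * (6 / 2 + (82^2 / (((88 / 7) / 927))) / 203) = 4680603 / 319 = 14672.74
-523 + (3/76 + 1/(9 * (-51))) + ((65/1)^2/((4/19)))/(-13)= -36047603/17442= -2066.71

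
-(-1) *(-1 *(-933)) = 933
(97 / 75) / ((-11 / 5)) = -97 / 165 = -0.59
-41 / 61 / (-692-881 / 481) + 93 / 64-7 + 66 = 78765253741 / 1302893632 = 60.45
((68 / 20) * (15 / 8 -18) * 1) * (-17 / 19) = 37281 / 760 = 49.05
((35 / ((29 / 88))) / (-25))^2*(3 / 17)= 3.18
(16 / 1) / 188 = 4 / 47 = 0.09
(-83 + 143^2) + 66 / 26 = 264791 / 13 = 20368.54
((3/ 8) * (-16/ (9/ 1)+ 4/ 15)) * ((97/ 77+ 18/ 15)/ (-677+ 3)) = 16099/ 7784700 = 0.00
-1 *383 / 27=-383 / 27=-14.19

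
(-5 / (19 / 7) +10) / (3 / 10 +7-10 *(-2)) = 1550 / 5187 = 0.30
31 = 31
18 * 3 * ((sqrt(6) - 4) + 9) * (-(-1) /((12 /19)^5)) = 2476099 * sqrt(6) /4608 + 12380495 /4608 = 4002.97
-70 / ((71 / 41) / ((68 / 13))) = -195160 / 923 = -211.44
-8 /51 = -0.16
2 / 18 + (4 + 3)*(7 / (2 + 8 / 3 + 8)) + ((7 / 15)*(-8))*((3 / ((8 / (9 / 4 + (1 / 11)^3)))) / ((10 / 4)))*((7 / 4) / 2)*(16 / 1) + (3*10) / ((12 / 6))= 1.33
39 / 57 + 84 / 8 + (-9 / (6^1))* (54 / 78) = 2506 / 247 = 10.15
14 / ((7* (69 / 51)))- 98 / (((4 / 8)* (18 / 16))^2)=-574270 / 1863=-308.25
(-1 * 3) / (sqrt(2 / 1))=-3 * sqrt(2) / 2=-2.12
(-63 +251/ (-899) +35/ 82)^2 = 21467941489201/ 5434343524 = 3950.42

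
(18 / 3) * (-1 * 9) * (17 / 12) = -153 / 2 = -76.50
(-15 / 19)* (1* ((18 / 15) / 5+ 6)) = -468 / 95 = -4.93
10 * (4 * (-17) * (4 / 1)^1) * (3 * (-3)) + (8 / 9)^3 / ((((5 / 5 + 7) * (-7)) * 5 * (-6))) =1873821632 / 76545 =24480.00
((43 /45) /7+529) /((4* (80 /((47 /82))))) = 3916933 /4132800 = 0.95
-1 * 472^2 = -222784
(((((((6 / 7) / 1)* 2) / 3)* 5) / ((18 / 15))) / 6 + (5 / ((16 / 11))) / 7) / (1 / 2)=895 / 504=1.78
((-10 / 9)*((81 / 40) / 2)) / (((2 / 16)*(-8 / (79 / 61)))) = 1.46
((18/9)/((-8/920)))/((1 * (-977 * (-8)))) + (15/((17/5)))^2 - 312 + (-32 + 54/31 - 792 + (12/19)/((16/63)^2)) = -11761493796515/10643578688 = -1105.03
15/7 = 2.14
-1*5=-5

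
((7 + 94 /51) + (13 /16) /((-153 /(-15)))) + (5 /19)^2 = 882947 /98192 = 8.99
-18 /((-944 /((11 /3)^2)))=121 /472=0.26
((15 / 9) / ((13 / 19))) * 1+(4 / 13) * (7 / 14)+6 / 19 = 2.91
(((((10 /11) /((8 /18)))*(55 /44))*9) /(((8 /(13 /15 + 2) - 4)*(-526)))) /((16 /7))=609525 /38511616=0.02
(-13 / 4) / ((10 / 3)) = -39 / 40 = -0.98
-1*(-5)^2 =-25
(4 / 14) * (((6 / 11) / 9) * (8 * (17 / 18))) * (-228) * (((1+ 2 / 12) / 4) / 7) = -2584 / 2079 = -1.24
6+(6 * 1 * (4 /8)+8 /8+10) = 20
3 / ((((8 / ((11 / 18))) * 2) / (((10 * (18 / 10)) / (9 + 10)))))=33 / 304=0.11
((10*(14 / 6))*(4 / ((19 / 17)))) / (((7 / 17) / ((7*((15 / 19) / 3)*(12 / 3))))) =1618400 / 1083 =1494.37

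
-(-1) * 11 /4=11 /4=2.75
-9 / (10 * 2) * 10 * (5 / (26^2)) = -45 / 1352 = -0.03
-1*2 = -2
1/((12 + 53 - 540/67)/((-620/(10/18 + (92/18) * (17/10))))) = -1.18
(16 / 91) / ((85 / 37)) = 592 / 7735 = 0.08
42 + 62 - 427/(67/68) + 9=-21465/67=-320.37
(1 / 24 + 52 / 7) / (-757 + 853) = 1255 / 16128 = 0.08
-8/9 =-0.89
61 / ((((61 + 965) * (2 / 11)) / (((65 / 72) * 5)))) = 218075 / 147744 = 1.48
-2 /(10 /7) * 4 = -28 /5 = -5.60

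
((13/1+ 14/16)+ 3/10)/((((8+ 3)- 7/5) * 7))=27/128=0.21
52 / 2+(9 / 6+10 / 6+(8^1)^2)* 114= 7683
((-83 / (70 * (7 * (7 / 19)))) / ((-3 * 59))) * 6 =1577 / 101185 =0.02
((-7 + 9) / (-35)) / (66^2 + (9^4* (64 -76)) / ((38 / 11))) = 19 / 6129585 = 0.00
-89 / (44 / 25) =-2225 / 44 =-50.57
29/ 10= 2.90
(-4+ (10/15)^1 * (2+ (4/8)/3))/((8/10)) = -115/36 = -3.19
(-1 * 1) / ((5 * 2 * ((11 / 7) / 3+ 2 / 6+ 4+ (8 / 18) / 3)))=-189 / 9460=-0.02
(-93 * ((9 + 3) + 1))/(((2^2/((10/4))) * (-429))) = 155/88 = 1.76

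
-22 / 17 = -1.29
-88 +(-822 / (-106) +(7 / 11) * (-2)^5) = -58655 / 583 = -100.61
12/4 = 3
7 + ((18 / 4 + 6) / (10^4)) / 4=560021 / 80000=7.00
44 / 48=11 / 12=0.92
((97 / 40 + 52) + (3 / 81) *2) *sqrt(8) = 58859 *sqrt(2) / 540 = 154.15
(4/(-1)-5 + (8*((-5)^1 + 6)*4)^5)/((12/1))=33554423/12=2796201.92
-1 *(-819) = 819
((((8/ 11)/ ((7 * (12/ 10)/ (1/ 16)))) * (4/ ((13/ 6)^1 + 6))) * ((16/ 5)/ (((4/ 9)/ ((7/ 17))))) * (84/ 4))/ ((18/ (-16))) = -192/ 1309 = -0.15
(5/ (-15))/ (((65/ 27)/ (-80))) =144/ 13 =11.08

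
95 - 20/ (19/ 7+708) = 94497/ 995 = 94.97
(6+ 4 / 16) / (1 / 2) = 25 / 2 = 12.50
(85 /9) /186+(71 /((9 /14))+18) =215101 /1674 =128.50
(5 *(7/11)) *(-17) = -595/11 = -54.09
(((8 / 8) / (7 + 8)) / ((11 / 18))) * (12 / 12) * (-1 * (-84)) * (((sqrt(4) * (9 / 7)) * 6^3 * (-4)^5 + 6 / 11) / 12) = -52553268 / 121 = -434324.53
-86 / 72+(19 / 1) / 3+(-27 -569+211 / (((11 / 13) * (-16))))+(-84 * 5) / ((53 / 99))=-116775103 / 83952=-1390.97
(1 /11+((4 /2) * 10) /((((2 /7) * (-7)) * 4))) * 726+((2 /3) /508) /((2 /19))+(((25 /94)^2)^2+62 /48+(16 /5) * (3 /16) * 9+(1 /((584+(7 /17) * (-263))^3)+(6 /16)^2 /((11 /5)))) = -2010040791671797436426679747 /1153719267378021766262720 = -1742.23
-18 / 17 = -1.06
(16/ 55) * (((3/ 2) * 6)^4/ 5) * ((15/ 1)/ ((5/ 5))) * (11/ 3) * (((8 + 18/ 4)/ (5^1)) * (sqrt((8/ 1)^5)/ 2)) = 3359232 * sqrt(2) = 4750671.45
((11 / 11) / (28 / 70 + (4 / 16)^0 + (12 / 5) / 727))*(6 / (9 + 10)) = 21810 / 96919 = 0.23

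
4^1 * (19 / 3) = 76 / 3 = 25.33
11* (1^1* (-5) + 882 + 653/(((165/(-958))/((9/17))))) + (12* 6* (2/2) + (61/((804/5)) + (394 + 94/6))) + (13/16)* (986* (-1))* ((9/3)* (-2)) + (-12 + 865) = -107469542/17085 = -6290.29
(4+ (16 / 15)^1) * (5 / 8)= 19 / 6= 3.17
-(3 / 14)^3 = -27 / 2744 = -0.01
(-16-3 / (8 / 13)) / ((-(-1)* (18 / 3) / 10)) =-835 / 24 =-34.79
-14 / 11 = -1.27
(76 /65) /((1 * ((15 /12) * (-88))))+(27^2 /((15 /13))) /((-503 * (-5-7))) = 676439 /7192900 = 0.09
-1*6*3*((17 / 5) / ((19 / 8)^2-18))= 19584 / 3955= 4.95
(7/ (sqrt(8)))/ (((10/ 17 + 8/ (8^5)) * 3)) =121856 * sqrt(2)/ 122931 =1.40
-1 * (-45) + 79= 124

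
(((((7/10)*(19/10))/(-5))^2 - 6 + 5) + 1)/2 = 17689/500000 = 0.04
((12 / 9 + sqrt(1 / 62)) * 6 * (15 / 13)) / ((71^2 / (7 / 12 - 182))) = -21770 / 65533 - 32655 * sqrt(62) / 8126092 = -0.36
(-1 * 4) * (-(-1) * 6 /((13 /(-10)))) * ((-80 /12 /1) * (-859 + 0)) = 1374400 /13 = 105723.08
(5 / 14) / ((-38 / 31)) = -155 / 532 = -0.29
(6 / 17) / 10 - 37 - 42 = -6712 / 85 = -78.96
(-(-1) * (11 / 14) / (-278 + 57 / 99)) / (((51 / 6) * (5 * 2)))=-363 / 10894450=-0.00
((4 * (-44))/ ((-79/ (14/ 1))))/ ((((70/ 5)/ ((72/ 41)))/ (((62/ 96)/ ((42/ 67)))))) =91388/ 22673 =4.03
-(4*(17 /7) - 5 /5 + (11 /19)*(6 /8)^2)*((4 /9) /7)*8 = -38474 /8379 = -4.59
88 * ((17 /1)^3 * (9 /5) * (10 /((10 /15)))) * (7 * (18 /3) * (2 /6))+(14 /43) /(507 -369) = 484885036951 /2967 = 163426032.00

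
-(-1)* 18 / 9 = 2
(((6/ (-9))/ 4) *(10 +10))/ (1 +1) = -5/ 3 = -1.67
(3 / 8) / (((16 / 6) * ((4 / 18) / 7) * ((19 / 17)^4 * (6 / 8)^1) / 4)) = 15785469 / 1042568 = 15.14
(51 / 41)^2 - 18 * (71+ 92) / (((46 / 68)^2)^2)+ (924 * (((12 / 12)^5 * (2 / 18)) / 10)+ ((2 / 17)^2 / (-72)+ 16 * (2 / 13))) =-2226304059224955107 / 159060653351730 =-13996.57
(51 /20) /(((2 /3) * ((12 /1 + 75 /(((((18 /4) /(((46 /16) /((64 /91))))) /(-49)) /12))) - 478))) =-408 /4322915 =-0.00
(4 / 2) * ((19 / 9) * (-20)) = -760 / 9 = -84.44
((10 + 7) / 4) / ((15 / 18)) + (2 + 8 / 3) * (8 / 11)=2803 / 330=8.49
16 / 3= 5.33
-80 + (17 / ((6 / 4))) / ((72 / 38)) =-3997 / 54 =-74.02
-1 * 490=-490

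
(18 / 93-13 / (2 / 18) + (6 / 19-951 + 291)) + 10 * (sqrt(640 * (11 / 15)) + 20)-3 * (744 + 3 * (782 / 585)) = -107983663 / 38285 + 80 * sqrt(66) / 3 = -2603.88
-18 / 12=-3 / 2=-1.50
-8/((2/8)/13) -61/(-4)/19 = -31555/76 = -415.20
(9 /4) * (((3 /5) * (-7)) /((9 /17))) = -357 /20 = -17.85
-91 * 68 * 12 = -74256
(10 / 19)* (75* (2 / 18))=250 / 57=4.39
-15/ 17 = -0.88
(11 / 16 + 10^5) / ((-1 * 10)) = -10000.07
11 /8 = 1.38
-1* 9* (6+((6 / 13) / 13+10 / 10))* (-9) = 96309 / 169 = 569.88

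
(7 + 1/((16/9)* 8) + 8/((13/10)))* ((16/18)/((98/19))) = 46455/20384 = 2.28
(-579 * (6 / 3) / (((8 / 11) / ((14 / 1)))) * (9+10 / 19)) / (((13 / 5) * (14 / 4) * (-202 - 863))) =21.91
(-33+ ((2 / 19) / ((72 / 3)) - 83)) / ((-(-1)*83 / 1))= -26447 / 18924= -1.40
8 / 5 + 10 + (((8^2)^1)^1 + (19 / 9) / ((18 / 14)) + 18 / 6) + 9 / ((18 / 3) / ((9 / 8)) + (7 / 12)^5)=44581412318 / 544283955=81.91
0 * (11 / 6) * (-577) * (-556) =0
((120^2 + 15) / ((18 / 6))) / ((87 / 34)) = 163370 / 87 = 1877.82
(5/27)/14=5/378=0.01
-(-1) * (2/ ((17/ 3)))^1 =6/ 17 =0.35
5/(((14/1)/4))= 10/7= 1.43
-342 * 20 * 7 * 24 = -1149120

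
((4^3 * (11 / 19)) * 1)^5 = 172927194497024 / 2476099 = 69838562.39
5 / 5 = 1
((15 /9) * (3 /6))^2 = 25 /36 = 0.69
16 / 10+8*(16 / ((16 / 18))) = 728 / 5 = 145.60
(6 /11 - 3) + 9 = 72 /11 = 6.55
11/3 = 3.67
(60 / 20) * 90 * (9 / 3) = 810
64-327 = -263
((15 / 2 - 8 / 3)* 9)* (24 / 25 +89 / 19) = 233247 / 950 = 245.52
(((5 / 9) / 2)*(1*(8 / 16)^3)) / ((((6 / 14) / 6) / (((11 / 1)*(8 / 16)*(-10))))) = -1925 / 72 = -26.74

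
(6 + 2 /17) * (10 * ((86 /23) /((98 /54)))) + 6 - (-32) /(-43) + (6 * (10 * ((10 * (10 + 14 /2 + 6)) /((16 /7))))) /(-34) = -152487479 /3295348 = -46.27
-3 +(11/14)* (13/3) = 17/42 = 0.40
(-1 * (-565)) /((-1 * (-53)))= 565 /53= 10.66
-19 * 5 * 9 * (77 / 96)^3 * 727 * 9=-94591354935 / 32768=-2886699.06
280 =280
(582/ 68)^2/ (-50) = -1.47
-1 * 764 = -764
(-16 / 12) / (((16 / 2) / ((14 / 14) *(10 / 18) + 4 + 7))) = -52 / 27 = -1.93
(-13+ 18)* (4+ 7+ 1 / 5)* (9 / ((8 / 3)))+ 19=208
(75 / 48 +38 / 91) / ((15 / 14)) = 961 / 520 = 1.85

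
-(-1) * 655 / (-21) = -31.19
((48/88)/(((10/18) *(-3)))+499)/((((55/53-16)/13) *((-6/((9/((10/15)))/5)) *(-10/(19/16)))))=-23.15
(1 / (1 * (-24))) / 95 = -1 / 2280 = -0.00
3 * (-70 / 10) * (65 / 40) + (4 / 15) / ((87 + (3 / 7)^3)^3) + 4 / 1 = -3010071040396883 / 99919371975120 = -30.12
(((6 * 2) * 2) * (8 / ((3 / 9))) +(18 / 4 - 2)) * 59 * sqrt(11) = 68263 * sqrt(11) / 2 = 113201.38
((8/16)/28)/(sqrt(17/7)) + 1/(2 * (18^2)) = 1/648 + sqrt(119)/952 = 0.01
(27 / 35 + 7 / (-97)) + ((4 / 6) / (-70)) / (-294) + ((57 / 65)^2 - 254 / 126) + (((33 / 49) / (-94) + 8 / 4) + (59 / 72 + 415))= 198488141060011 / 475688795400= 417.26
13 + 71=84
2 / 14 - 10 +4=-41 / 7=-5.86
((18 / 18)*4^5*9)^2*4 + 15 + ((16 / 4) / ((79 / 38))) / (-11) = 295232877139 / 869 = 339738638.83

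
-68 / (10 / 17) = -578 / 5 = -115.60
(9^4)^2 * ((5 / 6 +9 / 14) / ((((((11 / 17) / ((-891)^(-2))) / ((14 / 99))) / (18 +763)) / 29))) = 396209.77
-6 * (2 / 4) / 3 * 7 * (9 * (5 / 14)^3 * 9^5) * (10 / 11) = -332150625 / 2156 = -154058.73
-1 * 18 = -18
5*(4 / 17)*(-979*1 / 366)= -9790 / 3111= -3.15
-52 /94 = -26 /47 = -0.55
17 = 17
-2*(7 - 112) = 210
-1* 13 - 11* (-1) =-2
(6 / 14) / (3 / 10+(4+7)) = 30 / 791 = 0.04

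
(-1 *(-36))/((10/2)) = 36/5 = 7.20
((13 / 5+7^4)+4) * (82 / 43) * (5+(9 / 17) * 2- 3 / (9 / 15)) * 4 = 71072352 / 3655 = 19445.24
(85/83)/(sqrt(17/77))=5 *sqrt(1309)/83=2.18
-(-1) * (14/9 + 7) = 8.56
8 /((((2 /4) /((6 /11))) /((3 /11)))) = 288 /121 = 2.38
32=32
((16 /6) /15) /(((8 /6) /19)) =38 /15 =2.53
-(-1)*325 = 325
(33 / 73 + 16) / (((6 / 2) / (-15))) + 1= -5932 / 73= -81.26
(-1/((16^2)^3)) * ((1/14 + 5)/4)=-71/939524096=-0.00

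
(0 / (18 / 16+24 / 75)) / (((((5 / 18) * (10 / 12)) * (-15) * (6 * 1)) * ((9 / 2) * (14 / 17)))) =0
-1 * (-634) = 634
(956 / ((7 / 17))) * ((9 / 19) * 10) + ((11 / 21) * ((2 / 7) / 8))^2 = 72244692859 / 6569136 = 10997.59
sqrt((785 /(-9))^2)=785 /9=87.22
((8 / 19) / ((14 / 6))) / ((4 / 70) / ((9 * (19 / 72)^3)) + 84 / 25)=18050 / 370651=0.05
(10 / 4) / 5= 1 / 2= 0.50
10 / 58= 5 / 29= 0.17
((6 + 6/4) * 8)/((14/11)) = 330/7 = 47.14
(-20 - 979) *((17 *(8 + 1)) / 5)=-152847 / 5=-30569.40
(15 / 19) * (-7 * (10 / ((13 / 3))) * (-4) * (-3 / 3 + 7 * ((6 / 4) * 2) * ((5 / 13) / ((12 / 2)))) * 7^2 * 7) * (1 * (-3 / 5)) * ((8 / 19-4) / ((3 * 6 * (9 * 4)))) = 1224510 / 61009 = 20.07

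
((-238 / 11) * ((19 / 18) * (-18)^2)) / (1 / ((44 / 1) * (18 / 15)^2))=-11721024 / 25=-468840.96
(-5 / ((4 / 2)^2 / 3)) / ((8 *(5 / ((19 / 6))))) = -19 / 64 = -0.30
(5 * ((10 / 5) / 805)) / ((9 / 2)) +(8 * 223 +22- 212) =2309710 / 1449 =1594.00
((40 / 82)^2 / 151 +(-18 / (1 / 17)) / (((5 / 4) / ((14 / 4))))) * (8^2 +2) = -71769060264 / 1269155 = -56548.70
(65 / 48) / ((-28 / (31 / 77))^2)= 62465 / 223120128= 0.00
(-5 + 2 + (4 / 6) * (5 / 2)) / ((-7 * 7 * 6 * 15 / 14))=4 / 945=0.00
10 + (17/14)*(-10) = -15/7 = -2.14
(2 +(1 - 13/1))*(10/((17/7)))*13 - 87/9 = -27793/51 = -544.96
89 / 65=1.37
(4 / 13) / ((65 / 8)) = 32 / 845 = 0.04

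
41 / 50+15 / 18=124 / 75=1.65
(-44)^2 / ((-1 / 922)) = -1784992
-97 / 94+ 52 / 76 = -621 / 1786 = -0.35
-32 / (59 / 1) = -32 / 59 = -0.54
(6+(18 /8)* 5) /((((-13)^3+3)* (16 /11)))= -759 /140416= -0.01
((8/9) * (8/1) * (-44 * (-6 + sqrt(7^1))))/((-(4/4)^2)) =-5632/3 + 2816 * sqrt(7)/9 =-1049.51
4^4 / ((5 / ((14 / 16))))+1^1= 229 / 5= 45.80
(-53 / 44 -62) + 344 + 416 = 30659 / 44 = 696.80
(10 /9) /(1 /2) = 2.22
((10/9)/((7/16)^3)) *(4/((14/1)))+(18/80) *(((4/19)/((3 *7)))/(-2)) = 31120339/8211420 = 3.79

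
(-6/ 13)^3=-216/ 2197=-0.10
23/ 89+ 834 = 74249/ 89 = 834.26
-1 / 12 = -0.08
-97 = -97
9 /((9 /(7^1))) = 7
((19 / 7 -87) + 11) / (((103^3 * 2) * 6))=-171 / 30596356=-0.00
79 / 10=7.90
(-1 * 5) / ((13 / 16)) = -80 / 13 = -6.15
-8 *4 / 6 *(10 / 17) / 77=-160 / 3927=-0.04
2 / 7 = 0.29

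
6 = 6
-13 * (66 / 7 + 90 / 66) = -10803 / 77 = -140.30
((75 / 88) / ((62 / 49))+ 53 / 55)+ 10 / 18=538367 / 245520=2.19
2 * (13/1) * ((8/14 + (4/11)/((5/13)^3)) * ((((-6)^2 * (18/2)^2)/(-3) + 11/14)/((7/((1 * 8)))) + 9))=-93998115952/471625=-199306.90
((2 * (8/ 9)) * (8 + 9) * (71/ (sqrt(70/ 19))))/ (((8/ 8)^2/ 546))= 251056 * sqrt(1330)/ 15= 610386.85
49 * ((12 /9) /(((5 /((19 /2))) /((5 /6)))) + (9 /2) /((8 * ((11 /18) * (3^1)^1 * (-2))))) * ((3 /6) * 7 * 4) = 1063643 /792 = 1342.98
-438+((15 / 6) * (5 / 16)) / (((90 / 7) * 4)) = -1009117 / 2304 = -437.98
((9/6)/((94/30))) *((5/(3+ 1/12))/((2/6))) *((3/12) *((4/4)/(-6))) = -675/6956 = -0.10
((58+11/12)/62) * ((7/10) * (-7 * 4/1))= -34643/1860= -18.63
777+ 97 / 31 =24184 / 31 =780.13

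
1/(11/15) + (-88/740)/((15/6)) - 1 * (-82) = 847741/10175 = 83.32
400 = 400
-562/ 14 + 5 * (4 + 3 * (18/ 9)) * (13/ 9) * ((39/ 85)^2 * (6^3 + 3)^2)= 1475103229/ 2023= 729166.20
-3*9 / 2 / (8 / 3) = -81 / 16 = -5.06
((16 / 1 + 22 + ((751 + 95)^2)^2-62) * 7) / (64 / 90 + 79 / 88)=14199553163759040 / 6371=2228779338213.63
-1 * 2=-2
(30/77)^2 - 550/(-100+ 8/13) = 21777575/3830134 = 5.69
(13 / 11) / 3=13 / 33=0.39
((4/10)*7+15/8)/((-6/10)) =-187/24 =-7.79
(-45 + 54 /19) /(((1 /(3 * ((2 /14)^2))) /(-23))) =55269 /931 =59.37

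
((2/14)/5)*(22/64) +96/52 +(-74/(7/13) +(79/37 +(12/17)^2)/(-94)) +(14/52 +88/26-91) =-17927452577/80411360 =-222.95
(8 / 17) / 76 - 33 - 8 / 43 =-460835 / 13889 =-33.18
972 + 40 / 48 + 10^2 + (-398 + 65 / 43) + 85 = 196427 / 258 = 761.34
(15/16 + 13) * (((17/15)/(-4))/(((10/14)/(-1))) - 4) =-241063/4800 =-50.22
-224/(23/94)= -915.48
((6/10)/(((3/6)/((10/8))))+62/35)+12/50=1229/350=3.51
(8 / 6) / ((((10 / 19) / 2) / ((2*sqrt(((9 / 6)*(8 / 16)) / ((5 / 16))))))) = 304*sqrt(15) / 75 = 15.70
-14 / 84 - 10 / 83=-143 / 498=-0.29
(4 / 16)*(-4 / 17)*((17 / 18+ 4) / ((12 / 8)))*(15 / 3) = -445 / 459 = -0.97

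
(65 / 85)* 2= 26 / 17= 1.53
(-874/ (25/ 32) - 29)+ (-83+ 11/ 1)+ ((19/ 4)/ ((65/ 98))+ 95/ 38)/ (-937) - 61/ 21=-1222.64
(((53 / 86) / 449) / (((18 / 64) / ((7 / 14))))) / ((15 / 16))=6784 / 2606445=0.00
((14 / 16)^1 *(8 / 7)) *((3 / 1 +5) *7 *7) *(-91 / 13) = -2744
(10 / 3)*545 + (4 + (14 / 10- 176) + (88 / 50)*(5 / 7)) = 172969 / 105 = 1647.32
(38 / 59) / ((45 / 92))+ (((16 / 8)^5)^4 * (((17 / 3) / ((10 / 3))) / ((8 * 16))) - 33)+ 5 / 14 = 516479897 / 37170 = 13895.07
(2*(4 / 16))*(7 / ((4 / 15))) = 105 / 8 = 13.12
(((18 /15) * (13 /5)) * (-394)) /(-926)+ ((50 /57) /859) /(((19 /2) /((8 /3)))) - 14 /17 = 276935662252 /549177576525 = 0.50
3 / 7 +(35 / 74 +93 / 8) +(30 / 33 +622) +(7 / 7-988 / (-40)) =75343017 / 113960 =661.14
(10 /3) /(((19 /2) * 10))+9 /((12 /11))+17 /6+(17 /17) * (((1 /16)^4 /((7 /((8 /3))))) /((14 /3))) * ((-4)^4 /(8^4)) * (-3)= 2713518023 /244056064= 11.12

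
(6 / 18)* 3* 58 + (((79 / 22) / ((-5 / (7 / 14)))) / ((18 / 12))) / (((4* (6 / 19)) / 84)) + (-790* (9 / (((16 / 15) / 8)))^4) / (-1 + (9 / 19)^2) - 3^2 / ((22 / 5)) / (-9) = 1562979609399251 / 73920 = 21144204672.61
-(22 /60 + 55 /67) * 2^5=-38192 /1005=-38.00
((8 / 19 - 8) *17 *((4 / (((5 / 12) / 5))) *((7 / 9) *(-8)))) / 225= 243712 / 1425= 171.03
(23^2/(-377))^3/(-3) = 0.92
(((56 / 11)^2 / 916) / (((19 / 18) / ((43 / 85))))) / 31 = 606816 / 1387251085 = 0.00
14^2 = 196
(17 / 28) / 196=17 / 5488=0.00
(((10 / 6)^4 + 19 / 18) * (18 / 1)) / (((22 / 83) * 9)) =117943 / 1782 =66.19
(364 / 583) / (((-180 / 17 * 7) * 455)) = -17 / 918225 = -0.00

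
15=15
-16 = -16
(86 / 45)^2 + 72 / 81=9196 / 2025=4.54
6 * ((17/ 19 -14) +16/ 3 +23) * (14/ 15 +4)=128464/ 285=450.75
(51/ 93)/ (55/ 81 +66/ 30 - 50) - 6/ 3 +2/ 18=-10119233/ 5324436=-1.90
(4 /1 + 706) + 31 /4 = 2871 /4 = 717.75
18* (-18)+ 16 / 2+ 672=356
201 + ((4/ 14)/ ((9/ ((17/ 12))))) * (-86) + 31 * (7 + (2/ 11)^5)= 12605810309/ 30438639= 414.14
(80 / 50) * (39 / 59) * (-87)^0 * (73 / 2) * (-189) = -2152332 / 295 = -7296.04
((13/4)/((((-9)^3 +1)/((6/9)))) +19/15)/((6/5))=2123/2016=1.05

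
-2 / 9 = -0.22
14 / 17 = 0.82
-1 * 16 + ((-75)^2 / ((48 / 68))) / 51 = 561 / 4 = 140.25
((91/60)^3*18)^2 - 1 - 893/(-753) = 142541902262291/36144000000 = 3943.72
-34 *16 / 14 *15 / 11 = -4080 / 77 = -52.99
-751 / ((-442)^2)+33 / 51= 125661 / 195364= 0.64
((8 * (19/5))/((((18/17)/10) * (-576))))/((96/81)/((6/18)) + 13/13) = -323/2952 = -0.11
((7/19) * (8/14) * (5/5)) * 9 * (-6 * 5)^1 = -1080/19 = -56.84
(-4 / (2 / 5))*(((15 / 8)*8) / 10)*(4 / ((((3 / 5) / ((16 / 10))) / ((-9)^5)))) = 9447840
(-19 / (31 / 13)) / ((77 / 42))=-1482 / 341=-4.35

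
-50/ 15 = -10/ 3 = -3.33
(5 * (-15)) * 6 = -450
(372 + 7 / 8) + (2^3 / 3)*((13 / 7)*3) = 21713 / 56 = 387.73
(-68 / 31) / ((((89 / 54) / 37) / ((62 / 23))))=-271728 / 2047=-132.74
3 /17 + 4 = 71 /17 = 4.18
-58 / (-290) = 1 / 5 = 0.20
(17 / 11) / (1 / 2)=34 / 11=3.09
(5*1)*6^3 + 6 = 1086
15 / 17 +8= 151 / 17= 8.88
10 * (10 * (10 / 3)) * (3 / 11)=1000 / 11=90.91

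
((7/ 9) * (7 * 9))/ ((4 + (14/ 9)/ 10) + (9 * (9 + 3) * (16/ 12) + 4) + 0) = 2205/ 6847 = 0.32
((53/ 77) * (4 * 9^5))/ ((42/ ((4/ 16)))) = 1043199/ 1078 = 967.72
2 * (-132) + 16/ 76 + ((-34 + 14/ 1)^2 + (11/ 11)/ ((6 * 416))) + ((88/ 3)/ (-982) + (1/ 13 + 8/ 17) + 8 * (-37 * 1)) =-21015766165/ 131949376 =-159.27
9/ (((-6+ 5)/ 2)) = -18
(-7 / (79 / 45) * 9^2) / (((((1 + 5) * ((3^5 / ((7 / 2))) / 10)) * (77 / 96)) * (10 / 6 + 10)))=-720 / 869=-0.83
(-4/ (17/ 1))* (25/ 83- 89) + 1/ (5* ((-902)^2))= 119795054371/ 5739976220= 20.87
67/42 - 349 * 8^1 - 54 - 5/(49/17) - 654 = -1029041/294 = -3500.14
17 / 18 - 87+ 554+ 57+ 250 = 13949 / 18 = 774.94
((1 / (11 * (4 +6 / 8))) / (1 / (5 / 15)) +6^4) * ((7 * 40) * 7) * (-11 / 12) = -398172040 / 171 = -2328491.46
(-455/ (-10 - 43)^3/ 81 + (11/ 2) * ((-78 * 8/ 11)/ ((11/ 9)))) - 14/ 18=-33964942652/ 132649407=-256.05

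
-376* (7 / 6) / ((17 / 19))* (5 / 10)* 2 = -25004 / 51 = -490.27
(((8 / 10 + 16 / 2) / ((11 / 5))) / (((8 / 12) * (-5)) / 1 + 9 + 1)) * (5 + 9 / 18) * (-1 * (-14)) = 231 / 5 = 46.20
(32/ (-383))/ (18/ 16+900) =-256/ 2761047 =-0.00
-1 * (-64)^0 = -1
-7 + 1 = -6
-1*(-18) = 18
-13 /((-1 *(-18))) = -13 /18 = -0.72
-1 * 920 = -920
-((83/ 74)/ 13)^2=-6889/ 925444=-0.01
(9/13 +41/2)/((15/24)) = 2204/65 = 33.91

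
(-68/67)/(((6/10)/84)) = -9520/67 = -142.09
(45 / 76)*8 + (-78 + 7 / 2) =-2651 / 38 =-69.76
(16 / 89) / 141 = 16 / 12549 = 0.00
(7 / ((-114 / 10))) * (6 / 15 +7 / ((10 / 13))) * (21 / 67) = -245 / 134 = -1.83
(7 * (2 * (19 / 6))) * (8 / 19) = 18.67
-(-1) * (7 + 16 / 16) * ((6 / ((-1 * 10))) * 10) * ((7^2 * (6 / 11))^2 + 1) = -4154736 / 121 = -34336.66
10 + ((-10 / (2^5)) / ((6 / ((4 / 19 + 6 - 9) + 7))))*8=8.25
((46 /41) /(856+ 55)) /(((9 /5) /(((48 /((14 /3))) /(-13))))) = -1840 /3398941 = -0.00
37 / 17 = 2.18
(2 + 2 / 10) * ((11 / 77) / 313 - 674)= -16244063 / 10955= -1482.80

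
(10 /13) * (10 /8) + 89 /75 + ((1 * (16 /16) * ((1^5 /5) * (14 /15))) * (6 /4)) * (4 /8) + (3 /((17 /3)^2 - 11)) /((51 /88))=797833 /314925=2.53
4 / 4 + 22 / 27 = 49 / 27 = 1.81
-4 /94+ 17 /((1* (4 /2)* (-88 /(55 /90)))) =-1375 /13536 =-0.10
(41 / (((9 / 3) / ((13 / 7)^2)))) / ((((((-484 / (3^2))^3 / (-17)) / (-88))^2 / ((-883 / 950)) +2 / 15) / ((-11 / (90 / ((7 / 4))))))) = 382836278008899 / 441553653378937232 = 0.00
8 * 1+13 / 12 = 109 / 12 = 9.08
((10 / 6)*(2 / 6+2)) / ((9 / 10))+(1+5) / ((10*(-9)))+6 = 4153 / 405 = 10.25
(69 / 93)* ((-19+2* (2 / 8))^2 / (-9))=-31487 / 1116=-28.21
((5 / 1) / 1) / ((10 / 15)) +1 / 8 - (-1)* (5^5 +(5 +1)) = 25109 / 8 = 3138.62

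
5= 5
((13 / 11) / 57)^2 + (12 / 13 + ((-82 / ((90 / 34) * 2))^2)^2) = 134021355292504918 / 2328552208125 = 57555.66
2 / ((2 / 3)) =3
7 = 7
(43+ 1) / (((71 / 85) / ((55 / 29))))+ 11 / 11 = 207759 / 2059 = 100.90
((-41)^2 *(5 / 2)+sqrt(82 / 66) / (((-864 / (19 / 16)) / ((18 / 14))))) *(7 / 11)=58835 / 22 - 19 *sqrt(1353) / 557568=2674.32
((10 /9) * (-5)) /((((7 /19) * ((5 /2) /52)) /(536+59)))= -1679600 /9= -186622.22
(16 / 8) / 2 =1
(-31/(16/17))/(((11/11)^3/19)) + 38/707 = -7078583/11312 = -625.76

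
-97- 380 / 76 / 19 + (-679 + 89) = -13058 / 19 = -687.26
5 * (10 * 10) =500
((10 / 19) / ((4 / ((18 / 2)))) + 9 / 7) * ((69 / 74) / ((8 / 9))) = 407997 / 157472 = 2.59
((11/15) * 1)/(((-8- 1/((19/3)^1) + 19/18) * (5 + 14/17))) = -0.02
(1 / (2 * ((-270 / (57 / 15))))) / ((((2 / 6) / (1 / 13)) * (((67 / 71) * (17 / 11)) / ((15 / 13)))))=-14839 / 11549460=-0.00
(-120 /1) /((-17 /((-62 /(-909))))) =2480 /5151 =0.48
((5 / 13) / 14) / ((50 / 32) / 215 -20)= -344 / 250341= -0.00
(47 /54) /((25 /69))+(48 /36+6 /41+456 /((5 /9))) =15215381 /18450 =824.68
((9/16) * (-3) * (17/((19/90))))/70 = -4131/2128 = -1.94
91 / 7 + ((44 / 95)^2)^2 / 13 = 13768903721 / 1058858125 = 13.00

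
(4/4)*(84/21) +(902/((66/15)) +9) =218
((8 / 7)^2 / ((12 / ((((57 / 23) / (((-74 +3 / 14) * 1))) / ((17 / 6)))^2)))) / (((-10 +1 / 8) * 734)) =-9980928 / 4729849405427137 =-0.00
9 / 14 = 0.64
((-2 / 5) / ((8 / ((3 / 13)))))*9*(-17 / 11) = 459 / 2860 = 0.16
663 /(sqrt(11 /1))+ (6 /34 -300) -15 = -5352 /17+ 663 * sqrt(11) /11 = -114.92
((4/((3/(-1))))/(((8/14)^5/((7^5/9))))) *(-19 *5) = 26835148655/6912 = 3882399.98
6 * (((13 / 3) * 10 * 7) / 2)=910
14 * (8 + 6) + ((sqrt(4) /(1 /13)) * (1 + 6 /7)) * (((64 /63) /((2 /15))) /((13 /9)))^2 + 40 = 541748 /343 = 1579.44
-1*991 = -991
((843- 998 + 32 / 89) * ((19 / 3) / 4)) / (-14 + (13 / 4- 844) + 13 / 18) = 784491 / 2736305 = 0.29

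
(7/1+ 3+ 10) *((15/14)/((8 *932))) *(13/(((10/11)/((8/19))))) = 2145/123956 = 0.02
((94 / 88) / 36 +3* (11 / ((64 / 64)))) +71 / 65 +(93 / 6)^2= 274.37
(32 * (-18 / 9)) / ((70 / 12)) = -384 / 35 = -10.97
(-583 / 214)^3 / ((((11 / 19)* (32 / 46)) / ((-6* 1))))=23616507387 / 78402752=301.22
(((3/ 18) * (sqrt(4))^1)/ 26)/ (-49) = -1/ 3822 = -0.00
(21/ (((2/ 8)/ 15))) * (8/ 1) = 10080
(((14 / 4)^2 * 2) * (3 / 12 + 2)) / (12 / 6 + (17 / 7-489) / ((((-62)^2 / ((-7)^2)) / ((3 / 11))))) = 178.72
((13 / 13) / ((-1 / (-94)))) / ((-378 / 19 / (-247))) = 220571 / 189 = 1167.04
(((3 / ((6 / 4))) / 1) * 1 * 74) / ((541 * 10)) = 74 / 2705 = 0.03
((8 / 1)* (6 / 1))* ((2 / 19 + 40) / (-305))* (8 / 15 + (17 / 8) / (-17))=-74676 / 28975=-2.58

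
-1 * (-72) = 72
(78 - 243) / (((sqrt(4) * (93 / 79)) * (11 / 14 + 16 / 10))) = -152075 / 5177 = -29.38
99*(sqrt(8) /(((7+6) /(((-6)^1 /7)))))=-1188*sqrt(2) /91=-18.46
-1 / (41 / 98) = -98 / 41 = -2.39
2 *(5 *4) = 40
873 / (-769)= -873 / 769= -1.14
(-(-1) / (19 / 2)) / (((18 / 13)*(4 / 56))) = 182 / 171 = 1.06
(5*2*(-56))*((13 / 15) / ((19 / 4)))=-5824 / 57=-102.18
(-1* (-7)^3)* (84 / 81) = 355.70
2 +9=11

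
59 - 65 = -6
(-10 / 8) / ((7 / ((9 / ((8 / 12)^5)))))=-10935 / 896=-12.20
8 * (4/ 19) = 32/ 19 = 1.68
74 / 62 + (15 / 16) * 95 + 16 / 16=91.26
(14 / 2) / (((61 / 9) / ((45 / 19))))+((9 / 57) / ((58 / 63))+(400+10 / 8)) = 403.87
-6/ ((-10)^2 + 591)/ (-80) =0.00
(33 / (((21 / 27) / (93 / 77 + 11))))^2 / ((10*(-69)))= -388.81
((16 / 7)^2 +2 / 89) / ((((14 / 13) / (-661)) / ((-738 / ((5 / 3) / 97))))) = 21113398666854 / 152635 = 138326063.27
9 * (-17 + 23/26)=-3771/26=-145.04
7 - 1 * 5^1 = 2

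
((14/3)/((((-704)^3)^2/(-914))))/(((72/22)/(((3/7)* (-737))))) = 30619/9055096730025984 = 0.00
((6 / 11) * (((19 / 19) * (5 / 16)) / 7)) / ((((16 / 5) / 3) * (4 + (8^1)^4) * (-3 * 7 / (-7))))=3 / 1616384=0.00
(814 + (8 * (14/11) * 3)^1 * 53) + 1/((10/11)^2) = 2677531/1100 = 2434.12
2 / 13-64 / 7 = -8.99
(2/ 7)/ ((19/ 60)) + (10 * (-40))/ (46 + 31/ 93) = -142920/ 18487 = -7.73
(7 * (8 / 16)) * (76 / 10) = 133 / 5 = 26.60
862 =862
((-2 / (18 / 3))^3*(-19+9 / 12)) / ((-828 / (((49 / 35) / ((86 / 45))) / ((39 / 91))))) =-3577 / 2563488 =-0.00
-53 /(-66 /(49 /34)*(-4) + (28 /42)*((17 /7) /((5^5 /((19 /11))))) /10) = -1339078125 /4628252261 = -0.29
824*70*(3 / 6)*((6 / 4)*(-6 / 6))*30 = -1297800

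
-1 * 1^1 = -1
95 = 95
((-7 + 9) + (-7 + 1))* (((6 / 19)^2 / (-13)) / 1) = 144 / 4693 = 0.03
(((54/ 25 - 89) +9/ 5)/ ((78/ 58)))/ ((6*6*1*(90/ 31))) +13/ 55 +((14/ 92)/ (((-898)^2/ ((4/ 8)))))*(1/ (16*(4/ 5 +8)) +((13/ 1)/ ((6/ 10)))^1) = -7603228177892591/ 20623995190656000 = -0.37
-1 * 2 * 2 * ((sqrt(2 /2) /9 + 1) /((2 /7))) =-140 /9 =-15.56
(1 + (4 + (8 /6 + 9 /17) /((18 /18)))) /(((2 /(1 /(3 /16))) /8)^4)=5872025600 /4131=1421453.79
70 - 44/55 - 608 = -2694/5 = -538.80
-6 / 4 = -3 / 2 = -1.50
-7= -7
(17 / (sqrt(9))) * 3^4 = 459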